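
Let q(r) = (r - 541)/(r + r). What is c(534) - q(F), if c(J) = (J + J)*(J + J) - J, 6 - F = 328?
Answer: 734217097/644 ≈ 1.1401e+6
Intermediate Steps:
F = -322 (F = 6 - 1*328 = 6 - 328 = -322)
q(r) = (-541 + r)/(2*r) (q(r) = (-541 + r)/((2*r)) = (-541 + r)*(1/(2*r)) = (-541 + r)/(2*r))
c(J) = -J + 4*J² (c(J) = (2*J)*(2*J) - J = 4*J² - J = -J + 4*J²)
c(534) - q(F) = 534*(-1 + 4*534) - (-541 - 322)/(2*(-322)) = 534*(-1 + 2136) - (-1)*(-863)/(2*322) = 534*2135 - 1*863/644 = 1140090 - 863/644 = 734217097/644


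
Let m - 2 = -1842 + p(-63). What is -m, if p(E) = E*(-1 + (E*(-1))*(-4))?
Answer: -14099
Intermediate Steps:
p(E) = E*(-1 + 4*E) (p(E) = E*(-1 - E*(-4)) = E*(-1 + 4*E))
m = 14099 (m = 2 + (-1842 - 63*(-1 + 4*(-63))) = 2 + (-1842 - 63*(-1 - 252)) = 2 + (-1842 - 63*(-253)) = 2 + (-1842 + 15939) = 2 + 14097 = 14099)
-m = -1*14099 = -14099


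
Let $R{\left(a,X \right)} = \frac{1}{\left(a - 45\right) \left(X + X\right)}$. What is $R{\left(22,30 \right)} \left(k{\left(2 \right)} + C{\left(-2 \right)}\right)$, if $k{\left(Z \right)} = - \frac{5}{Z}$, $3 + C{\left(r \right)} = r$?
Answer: $\frac{1}{184} \approx 0.0054348$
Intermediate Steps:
$C{\left(r \right)} = -3 + r$
$R{\left(a,X \right)} = \frac{1}{2 X \left(-45 + a\right)}$ ($R{\left(a,X \right)} = \frac{1}{\left(-45 + a\right) 2 X} = \frac{1}{2 X \left(-45 + a\right)}$)
$R{\left(22,30 \right)} \left(k{\left(2 \right)} + C{\left(-2 \right)}\right) = \frac{1}{2 \cdot 30 \left(-45 + 22\right)} \left(- \frac{5}{2} - 5\right) = \frac{1}{2} \cdot \frac{1}{30} \frac{1}{-23} \left(\left(-5\right) \frac{1}{2} - 5\right) = \frac{1}{2} \cdot \frac{1}{30} \left(- \frac{1}{23}\right) \left(- \frac{5}{2} - 5\right) = \left(- \frac{1}{1380}\right) \left(- \frac{15}{2}\right) = \frac{1}{184}$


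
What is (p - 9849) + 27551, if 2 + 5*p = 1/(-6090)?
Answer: 539013719/30450 ≈ 17702.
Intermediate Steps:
p = -12181/30450 (p = -2/5 + (1/5)/(-6090) = -2/5 + (1/5)*(-1/6090) = -2/5 - 1/30450 = -12181/30450 ≈ -0.40003)
(p - 9849) + 27551 = (-12181/30450 - 9849) + 27551 = -299914231/30450 + 27551 = 539013719/30450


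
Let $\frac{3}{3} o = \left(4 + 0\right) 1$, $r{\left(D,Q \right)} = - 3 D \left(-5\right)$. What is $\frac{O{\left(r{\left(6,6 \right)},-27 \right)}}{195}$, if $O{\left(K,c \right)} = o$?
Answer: $\frac{4}{195} \approx 0.020513$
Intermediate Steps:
$r{\left(D,Q \right)} = 15 D$
$o = 4$ ($o = \left(4 + 0\right) 1 = 4 \cdot 1 = 4$)
$O{\left(K,c \right)} = 4$
$\frac{O{\left(r{\left(6,6 \right)},-27 \right)}}{195} = \frac{4}{195}$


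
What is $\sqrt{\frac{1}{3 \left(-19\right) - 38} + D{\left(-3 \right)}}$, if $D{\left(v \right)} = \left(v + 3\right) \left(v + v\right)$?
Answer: $\frac{i \sqrt{95}}{95} \approx 0.1026 i$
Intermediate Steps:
$D{\left(v \right)} = 2 v \left(3 + v\right)$ ($D{\left(v \right)} = \left(3 + v\right) 2 v = 2 v \left(3 + v\right)$)
$\sqrt{\frac{1}{3 \left(-19\right) - 38} + D{\left(-3 \right)}} = \sqrt{\frac{1}{3 \left(-19\right) - 38} + 2 \left(-3\right) \left(3 - 3\right)} = \sqrt{\frac{1}{-57 - 38} + 2 \left(-3\right) 0} = \sqrt{\frac{1}{-95} + 0} = \sqrt{- \frac{1}{95} + 0} = \sqrt{- \frac{1}{95}} = \frac{i \sqrt{95}}{95}$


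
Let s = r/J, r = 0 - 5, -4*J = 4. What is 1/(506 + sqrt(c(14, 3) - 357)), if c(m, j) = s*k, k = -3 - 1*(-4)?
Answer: 23/11654 - I*sqrt(22)/64097 ≈ 0.0019736 - 7.3177e-5*I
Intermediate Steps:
J = -1 (J = -1/4*4 = -1)
r = -5
k = 1 (k = -3 + 4 = 1)
s = 5 (s = -5/(-1) = -5*(-1) = 5)
c(m, j) = 5 (c(m, j) = 5*1 = 5)
1/(506 + sqrt(c(14, 3) - 357)) = 1/(506 + sqrt(5 - 357)) = 1/(506 + sqrt(-352)) = 1/(506 + 4*I*sqrt(22))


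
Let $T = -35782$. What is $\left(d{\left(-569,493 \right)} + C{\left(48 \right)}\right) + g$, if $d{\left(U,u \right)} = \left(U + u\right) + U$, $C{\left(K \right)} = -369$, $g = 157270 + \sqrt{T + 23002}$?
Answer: $156256 + 6 i \sqrt{355} \approx 1.5626 \cdot 10^{5} + 113.05 i$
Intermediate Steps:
$g = 157270 + 6 i \sqrt{355}$ ($g = 157270 + \sqrt{-35782 + 23002} = 157270 + \sqrt{-12780} = 157270 + 6 i \sqrt{355} \approx 1.5727 \cdot 10^{5} + 113.05 i$)
$d{\left(U,u \right)} = u + 2 U$
$\left(d{\left(-569,493 \right)} + C{\left(48 \right)}\right) + g = \left(\left(493 + 2 \left(-569\right)\right) - 369\right) + \left(157270 + 6 i \sqrt{355}\right) = \left(\left(493 - 1138\right) - 369\right) + \left(157270 + 6 i \sqrt{355}\right) = \left(-645 - 369\right) + \left(157270 + 6 i \sqrt{355}\right) = -1014 + \left(157270 + 6 i \sqrt{355}\right) = 156256 + 6 i \sqrt{355}$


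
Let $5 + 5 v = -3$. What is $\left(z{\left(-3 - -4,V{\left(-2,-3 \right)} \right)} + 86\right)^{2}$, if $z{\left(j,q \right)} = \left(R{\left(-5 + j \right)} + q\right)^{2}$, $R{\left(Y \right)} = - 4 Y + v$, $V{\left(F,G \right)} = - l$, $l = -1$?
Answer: $\frac{65270241}{625} \approx 1.0443 \cdot 10^{5}$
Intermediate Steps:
$v = - \frac{8}{5}$ ($v = -1 + \frac{1}{5} \left(-3\right) = -1 - \frac{3}{5} = - \frac{8}{5} \approx -1.6$)
$V{\left(F,G \right)} = 1$ ($V{\left(F,G \right)} = \left(-1\right) \left(-1\right) = 1$)
$R{\left(Y \right)} = - \frac{8}{5} - 4 Y$ ($R{\left(Y \right)} = - 4 Y - \frac{8}{5} = - \frac{8}{5} - 4 Y$)
$z{\left(j,q \right)} = \left(\frac{92}{5} + q - 4 j\right)^{2}$ ($z{\left(j,q \right)} = \left(\left(- \frac{8}{5} - 4 \left(-5 + j\right)\right) + q\right)^{2} = \left(\left(- \frac{8}{5} - \left(-20 + 4 j\right)\right) + q\right)^{2} = \left(\left(\frac{92}{5} - 4 j\right) + q\right)^{2} = \left(\frac{92}{5} + q - 4 j\right)^{2}$)
$\left(z{\left(-3 - -4,V{\left(-2,-3 \right)} \right)} + 86\right)^{2} = \left(\frac{\left(-92 - 5 + 20 \left(-3 - -4\right)\right)^{2}}{25} + 86\right)^{2} = \left(\frac{\left(-92 - 5 + 20 \left(-3 + 4\right)\right)^{2}}{25} + 86\right)^{2} = \left(\frac{\left(-92 - 5 + 20 \cdot 1\right)^{2}}{25} + 86\right)^{2} = \left(\frac{\left(-92 - 5 + 20\right)^{2}}{25} + 86\right)^{2} = \left(\frac{\left(-77\right)^{2}}{25} + 86\right)^{2} = \left(\frac{1}{25} \cdot 5929 + 86\right)^{2} = \left(\frac{5929}{25} + 86\right)^{2} = \left(\frac{8079}{25}\right)^{2} = \frac{65270241}{625}$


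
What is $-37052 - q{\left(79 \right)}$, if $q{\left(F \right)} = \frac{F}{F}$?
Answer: $-37053$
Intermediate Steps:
$q{\left(F \right)} = 1$
$-37052 - q{\left(79 \right)} = -37052 - 1 = -37053$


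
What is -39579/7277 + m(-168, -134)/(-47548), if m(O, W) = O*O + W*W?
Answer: -554488538/86501699 ≈ -6.4101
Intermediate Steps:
m(O, W) = O² + W²
-39579/7277 + m(-168, -134)/(-47548) = -39579/7277 + ((-168)² + (-134)²)/(-47548) = -39579*1/7277 + (28224 + 17956)*(-1/47548) = -39579/7277 + 46180*(-1/47548) = -39579/7277 - 11545/11887 = -554488538/86501699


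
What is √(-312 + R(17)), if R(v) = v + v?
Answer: I*√278 ≈ 16.673*I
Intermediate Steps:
R(v) = 2*v
√(-312 + R(17)) = √(-312 + 2*17) = √(-312 + 34) = √(-278) = I*√278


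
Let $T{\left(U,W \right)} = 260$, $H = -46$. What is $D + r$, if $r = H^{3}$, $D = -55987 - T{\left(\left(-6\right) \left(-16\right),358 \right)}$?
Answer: $-153583$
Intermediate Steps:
$D = -56247$ ($D = -55987 - 260 = -56247$)
$r = -97336$ ($r = \left(-46\right)^{3} = -97336$)
$D + r = -56247 - 97336 = -153583$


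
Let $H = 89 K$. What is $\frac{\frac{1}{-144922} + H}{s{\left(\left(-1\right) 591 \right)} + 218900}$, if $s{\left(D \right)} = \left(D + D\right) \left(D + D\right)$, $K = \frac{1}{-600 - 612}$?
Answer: $- \frac{6449635}{141923642657568} \approx -4.5444 \cdot 10^{-8}$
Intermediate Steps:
$K = - \frac{1}{1212}$ ($K = \frac{1}{-1212} = - \frac{1}{1212} \approx -0.00082508$)
$s{\left(D \right)} = 4 D^{2}$ ($s{\left(D \right)} = 2 D 2 D = 4 D^{2}$)
$H = - \frac{89}{1212}$ ($H = 89 \left(- \frac{1}{1212}\right) = - \frac{89}{1212} \approx -0.073432$)
$\frac{\frac{1}{-144922} + H}{s{\left(\left(-1\right) 591 \right)} + 218900} = \frac{\frac{1}{-144922} - \frac{89}{1212}}{4 \left(\left(-1\right) 591\right)^{2} + 218900} = \frac{- \frac{1}{144922} - \frac{89}{1212}}{4 \left(-591\right)^{2} + 218900} = - \frac{6449635}{87822732 \left(4 \cdot 349281 + 218900\right)} = - \frac{6449635}{87822732 \left(1397124 + 218900\right)} = - \frac{6449635}{87822732 \cdot 1616024} = \left(- \frac{6449635}{87822732}\right) \frac{1}{1616024} = - \frac{6449635}{141923642657568}$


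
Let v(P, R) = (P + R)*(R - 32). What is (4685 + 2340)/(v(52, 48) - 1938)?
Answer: -7025/338 ≈ -20.784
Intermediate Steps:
v(P, R) = (-32 + R)*(P + R) (v(P, R) = (P + R)*(-32 + R) = (-32 + R)*(P + R))
(4685 + 2340)/(v(52, 48) - 1938) = (4685 + 2340)/((48² - 32*52 - 32*48 + 52*48) - 1938) = 7025/((2304 - 1664 - 1536 + 2496) - 1938) = 7025/(1600 - 1938) = 7025/(-338) = 7025*(-1/338) = -7025/338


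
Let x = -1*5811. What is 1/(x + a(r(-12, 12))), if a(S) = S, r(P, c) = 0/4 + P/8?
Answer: -2/11625 ≈ -0.00017204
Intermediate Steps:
r(P, c) = P/8 (r(P, c) = 0*(1/4) + P*(1/8) = 0 + P/8 = P/8)
x = -5811
1/(x + a(r(-12, 12))) = 1/(-5811 + (1/8)*(-12)) = 1/(-5811 - 3/2) = 1/(-11625/2) = -2/11625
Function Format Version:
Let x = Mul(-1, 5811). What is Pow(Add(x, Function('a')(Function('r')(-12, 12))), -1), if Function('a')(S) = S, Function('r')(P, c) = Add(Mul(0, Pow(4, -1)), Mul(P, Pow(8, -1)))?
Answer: Rational(-2, 11625) ≈ -0.00017204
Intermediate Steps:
Function('r')(P, c) = Mul(Rational(1, 8), P) (Function('r')(P, c) = Add(Mul(0, Rational(1, 4)), Mul(P, Rational(1, 8))) = Add(0, Mul(Rational(1, 8), P)) = Mul(Rational(1, 8), P))
x = -5811
Pow(Add(x, Function('a')(Function('r')(-12, 12))), -1) = Pow(Add(-5811, Mul(Rational(1, 8), -12)), -1) = Pow(Add(-5811, Rational(-3, 2)), -1) = Pow(Rational(-11625, 2), -1) = Rational(-2, 11625)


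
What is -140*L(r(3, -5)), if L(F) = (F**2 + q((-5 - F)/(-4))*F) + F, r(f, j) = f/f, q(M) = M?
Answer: -490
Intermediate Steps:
r(f, j) = 1
L(F) = F + F**2 + F*(5/4 + F/4) (L(F) = (F**2 + ((-5 - F)/(-4))*F) + F = (F**2 + ((-5 - F)*(-1/4))*F) + F = (F**2 + (5/4 + F/4)*F) + F = (F**2 + F*(5/4 + F/4)) + F = F + F**2 + F*(5/4 + F/4))
-140*L(r(3, -5)) = -35*(9 + 5*1) = -35*(9 + 5) = -35*14 = -140*7/2 = -490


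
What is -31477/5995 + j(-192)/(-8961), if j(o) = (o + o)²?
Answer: -388688039/17907065 ≈ -21.706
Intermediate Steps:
j(o) = 4*o² (j(o) = (2*o)² = 4*o²)
-31477/5995 + j(-192)/(-8961) = -31477/5995 + (4*(-192)²)/(-8961) = -31477*1/5995 + (4*36864)*(-1/8961) = -31477/5995 + 147456*(-1/8961) = -31477/5995 - 49152/2987 = -388688039/17907065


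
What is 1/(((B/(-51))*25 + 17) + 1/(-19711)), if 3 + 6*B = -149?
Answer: 3015783/88719058 ≈ 0.033993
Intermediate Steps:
B = -76/3 (B = -½ + (⅙)*(-149) = -½ - 149/6 = -76/3 ≈ -25.333)
1/(((B/(-51))*25 + 17) + 1/(-19711)) = 1/((-76/3/(-51)*25 + 17) + 1/(-19711)) = 1/((-76/3*(-1/51)*25 + 17) - 1/19711) = 1/(((76/153)*25 + 17) - 1/19711) = 1/((1900/153 + 17) - 1/19711) = 1/(4501/153 - 1/19711) = 1/(88719058/3015783) = 3015783/88719058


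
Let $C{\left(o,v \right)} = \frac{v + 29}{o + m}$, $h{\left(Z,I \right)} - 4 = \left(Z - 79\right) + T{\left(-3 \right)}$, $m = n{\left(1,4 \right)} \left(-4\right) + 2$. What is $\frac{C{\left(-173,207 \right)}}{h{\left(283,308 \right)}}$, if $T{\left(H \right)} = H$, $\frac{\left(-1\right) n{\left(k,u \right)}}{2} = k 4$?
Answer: $- \frac{236}{28495} \approx -0.0082822$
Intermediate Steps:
$n{\left(k,u \right)} = - 8 k$ ($n{\left(k,u \right)} = - 2 k 4 = - 2 \cdot 4 k = - 8 k$)
$m = 34$ ($m = \left(-8\right) 1 \left(-4\right) + 2 = \left(-8\right) \left(-4\right) + 2 = 32 + 2 = 34$)
$h{\left(Z,I \right)} = -78 + Z$ ($h{\left(Z,I \right)} = 4 + \left(\left(Z - 79\right) - 3\right) = 4 + \left(\left(-79 + Z\right) - 3\right) = 4 + \left(-82 + Z\right) = -78 + Z$)
$C{\left(o,v \right)} = \frac{29 + v}{34 + o}$ ($C{\left(o,v \right)} = \frac{v + 29}{o + 34} = \frac{29 + v}{34 + o}$)
$\frac{C{\left(-173,207 \right)}}{h{\left(283,308 \right)}} = \frac{\frac{1}{34 - 173} \left(29 + 207\right)}{-78 + 283} = \frac{\frac{1}{-139} \cdot 236}{205} = \left(- \frac{1}{139}\right) 236 \cdot \frac{1}{205} = \left(- \frac{236}{139}\right) \frac{1}{205} = - \frac{236}{28495}$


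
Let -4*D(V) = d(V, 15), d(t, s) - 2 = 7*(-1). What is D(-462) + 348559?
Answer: 1394241/4 ≈ 3.4856e+5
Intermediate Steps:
d(t, s) = -5 (d(t, s) = 2 + 7*(-1) = 2 - 7 = -5)
D(V) = 5/4 (D(V) = -¼*(-5) = 5/4)
D(-462) + 348559 = 5/4 + 348559 = 1394241/4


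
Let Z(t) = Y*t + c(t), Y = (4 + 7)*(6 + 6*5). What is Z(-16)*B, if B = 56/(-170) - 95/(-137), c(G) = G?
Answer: -26926128/11645 ≈ -2312.2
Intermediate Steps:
Y = 396 (Y = 11*(6 + 30) = 11*36 = 396)
B = 4239/11645 (B = 56*(-1/170) - 95*(-1/137) = -28/85 + 95/137 = 4239/11645 ≈ 0.36402)
Z(t) = 397*t (Z(t) = 396*t + t = 397*t)
Z(-16)*B = (397*(-16))*(4239/11645) = -6352*4239/11645 = -26926128/11645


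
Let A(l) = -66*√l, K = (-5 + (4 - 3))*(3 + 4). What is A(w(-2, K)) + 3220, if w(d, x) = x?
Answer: 3220 - 132*I*√7 ≈ 3220.0 - 349.24*I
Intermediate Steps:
K = -28 (K = (-5 + 1)*7 = -4*7 = -28)
A(w(-2, K)) + 3220 = -132*I*√7 + 3220 = 3220 - 132*I*√7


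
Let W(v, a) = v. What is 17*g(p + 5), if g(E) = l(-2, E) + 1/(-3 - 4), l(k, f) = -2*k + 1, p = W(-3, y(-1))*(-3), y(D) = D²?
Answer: 578/7 ≈ 82.571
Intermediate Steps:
p = 9 (p = -3*(-3) = 9)
l(k, f) = 1 - 2*k
g(E) = 34/7 (g(E) = (1 - 2*(-2)) + 1/(-3 - 4) = (1 + 4) + 1/(-7) = 5 - ⅐ = 34/7)
17*g(p + 5) = 17*(34/7) = 578/7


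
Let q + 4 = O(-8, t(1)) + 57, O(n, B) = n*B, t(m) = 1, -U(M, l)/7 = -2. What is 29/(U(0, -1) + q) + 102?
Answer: 6047/59 ≈ 102.49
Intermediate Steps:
U(M, l) = 14 (U(M, l) = -7*(-2) = 14)
O(n, B) = B*n
q = 45 (q = -4 + (1*(-8) + 57) = -4 + (-8 + 57) = -4 + 49 = 45)
29/(U(0, -1) + q) + 102 = 29/(14 + 45) + 102 = 29/59 + 102 = 6047/59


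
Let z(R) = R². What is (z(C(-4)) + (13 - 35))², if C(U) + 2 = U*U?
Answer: 30276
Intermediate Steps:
C(U) = -2 + U² (C(U) = -2 + U*U = -2 + U²)
(z(C(-4)) + (13 - 35))² = ((-2 + (-4)²)² + (13 - 35))² = ((-2 + 16)² - 22)² = (14² - 22)² = (196 - 22)² = 174² = 30276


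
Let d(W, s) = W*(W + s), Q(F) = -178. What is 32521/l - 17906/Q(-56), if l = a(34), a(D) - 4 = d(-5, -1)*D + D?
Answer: 12366643/94162 ≈ 131.33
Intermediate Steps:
a(D) = 4 + 31*D (a(D) = 4 + ((-5*(-5 - 1))*D + D) = 4 + ((-5*(-6))*D + D) = 4 + (30*D + D) = 4 + 31*D)
l = 1058 (l = 4 + 31*34 = 4 + 1054 = 1058)
32521/l - 17906/Q(-56) = 32521/1058 - 17906/(-178) = 32521*(1/1058) - 17906*(-1/178) = 32521/1058 + 8953/89 = 12366643/94162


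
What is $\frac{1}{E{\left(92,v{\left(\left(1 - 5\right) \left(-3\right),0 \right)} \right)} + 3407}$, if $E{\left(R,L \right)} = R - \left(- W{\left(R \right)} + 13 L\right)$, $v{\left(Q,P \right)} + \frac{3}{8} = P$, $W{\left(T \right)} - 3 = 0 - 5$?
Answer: $\frac{8}{28015} \approx 0.00028556$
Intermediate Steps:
$W{\left(T \right)} = -2$ ($W{\left(T \right)} = 3 + \left(0 - 5\right) = 3 - 5 = -2$)
$v{\left(Q,P \right)} = - \frac{3}{8} + P$
$E{\left(R,L \right)} = -2 + R - 13 L$ ($E{\left(R,L \right)} = R - \left(2 + 13 L\right) = -2 + R - 13 L$)
$\frac{1}{E{\left(92,v{\left(\left(1 - 5\right) \left(-3\right),0 \right)} \right)} + 3407} = \frac{1}{\left(-2 + 92 - 13 \left(- \frac{3}{8} + 0\right)\right) + 3407} = \frac{1}{\left(-2 + 92 - - \frac{39}{8}\right) + 3407} = \frac{1}{\left(-2 + 92 + \frac{39}{8}\right) + 3407} = \frac{1}{\frac{759}{8} + 3407} = \frac{1}{\frac{28015}{8}} = \frac{8}{28015}$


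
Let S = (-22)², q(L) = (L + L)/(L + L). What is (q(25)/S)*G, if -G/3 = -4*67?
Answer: 201/121 ≈ 1.6612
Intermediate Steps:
q(L) = 1 (q(L) = (2*L)/((2*L)) = (2*L)*(1/(2*L)) = 1)
G = 804 (G = -(-12)*67 = -3*(-268) = 804)
S = 484
(q(25)/S)*G = (1/484)*804 = 201/121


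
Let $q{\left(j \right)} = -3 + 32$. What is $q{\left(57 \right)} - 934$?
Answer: $-905$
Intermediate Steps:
$q{\left(j \right)} = 29$
$q{\left(57 \right)} - 934 = 29 - 934 = -905$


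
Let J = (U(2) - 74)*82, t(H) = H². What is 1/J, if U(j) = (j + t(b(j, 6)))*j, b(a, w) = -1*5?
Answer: -1/1640 ≈ -0.00060976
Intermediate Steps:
b(a, w) = -5
U(j) = j*(25 + j) (U(j) = (j + (-5)²)*j = (j + 25)*j = (25 + j)*j = j*(25 + j))
J = -1640 (J = (2*(25 + 2) - 74)*82 = (2*27 - 74)*82 = (54 - 74)*82 = -20*82 = -1640)
1/J = 1/(-1640) = -1/1640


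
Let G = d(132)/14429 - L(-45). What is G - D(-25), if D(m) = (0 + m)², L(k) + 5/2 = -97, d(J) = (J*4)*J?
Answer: -15025487/28858 ≈ -520.67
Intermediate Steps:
d(J) = 4*J² (d(J) = (4*J)*J = 4*J²)
L(k) = -199/2 (L(k) = -5/2 - 97 = -199/2)
D(m) = m²
G = 3010763/28858 (G = (4*132²)/14429 - 1*(-199/2) = (4*17424)*(1/14429) + 199/2 = 69696*(1/14429) + 199/2 = 69696/14429 + 199/2 = 3010763/28858 ≈ 104.33)
G - D(-25) = 3010763/28858 - 1*(-25)² = 3010763/28858 - 1*625 = 3010763/28858 - 625 = -15025487/28858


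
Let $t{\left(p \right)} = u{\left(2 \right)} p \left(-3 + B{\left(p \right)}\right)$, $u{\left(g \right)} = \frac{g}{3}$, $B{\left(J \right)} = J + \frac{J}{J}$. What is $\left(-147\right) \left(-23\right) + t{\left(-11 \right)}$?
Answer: $\frac{10429}{3} \approx 3476.3$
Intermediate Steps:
$B{\left(J \right)} = 1 + J$ ($B{\left(J \right)} = J + 1 = 1 + J$)
$u{\left(g \right)} = \frac{g}{3}$ ($u{\left(g \right)} = g \frac{1}{3} = \frac{g}{3}$)
$t{\left(p \right)} = \frac{2 p \left(-2 + p\right)}{3}$ ($t{\left(p \right)} = \frac{1}{3} \cdot 2 p \left(-3 + \left(1 + p\right)\right) = \frac{2 p \left(-2 + p\right)}{3}$)
$\left(-147\right) \left(-23\right) + t{\left(-11 \right)} = \left(-147\right) \left(-23\right) + \frac{2}{3} \left(-11\right) \left(-2 - 11\right) = 3381 + \frac{2}{3} \left(-11\right) \left(-13\right) = 3381 + \frac{286}{3} = \frac{10429}{3}$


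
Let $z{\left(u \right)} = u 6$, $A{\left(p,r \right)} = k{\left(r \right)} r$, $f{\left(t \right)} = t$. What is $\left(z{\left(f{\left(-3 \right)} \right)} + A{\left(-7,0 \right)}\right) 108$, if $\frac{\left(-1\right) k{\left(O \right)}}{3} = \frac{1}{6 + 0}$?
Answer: $-1944$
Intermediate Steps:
$k{\left(O \right)} = - \frac{1}{2}$ ($k{\left(O \right)} = - \frac{3}{6 + 0} = - \frac{3}{6} = \left(-3\right) \frac{1}{6} = - \frac{1}{2}$)
$A{\left(p,r \right)} = - \frac{r}{2}$
$z{\left(u \right)} = 6 u$
$\left(z{\left(f{\left(-3 \right)} \right)} + A{\left(-7,0 \right)}\right) 108 = \left(6 \left(-3\right) - 0\right) 108 = \left(-18 + 0\right) 108 = \left(-18\right) 108 = -1944$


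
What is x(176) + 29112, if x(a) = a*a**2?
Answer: 5480888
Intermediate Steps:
x(a) = a**3
x(176) + 29112 = 176**3 + 29112 = 5451776 + 29112 = 5480888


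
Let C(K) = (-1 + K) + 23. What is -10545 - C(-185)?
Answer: -10382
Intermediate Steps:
C(K) = 22 + K
-10545 - C(-185) = -10545 - (22 - 185) = -10545 - 1*(-163) = -10545 + 163 = -10382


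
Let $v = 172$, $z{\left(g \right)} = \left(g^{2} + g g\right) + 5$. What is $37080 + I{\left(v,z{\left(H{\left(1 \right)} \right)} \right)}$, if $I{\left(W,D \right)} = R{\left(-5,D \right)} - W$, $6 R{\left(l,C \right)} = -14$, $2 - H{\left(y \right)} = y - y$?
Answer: $\frac{110717}{3} \approx 36906.0$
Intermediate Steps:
$H{\left(y \right)} = 2$ ($H{\left(y \right)} = 2 - \left(y - y\right) = 2 - 0 = 2 + 0 = 2$)
$z{\left(g \right)} = 5 + 2 g^{2}$ ($z{\left(g \right)} = \left(g^{2} + g^{2}\right) + 5 = 2 g^{2} + 5 = 5 + 2 g^{2}$)
$R{\left(l,C \right)} = - \frac{7}{3}$ ($R{\left(l,C \right)} = \frac{1}{6} \left(-14\right) = - \frac{7}{3}$)
$I{\left(W,D \right)} = - \frac{7}{3} - W$
$37080 + I{\left(v,z{\left(H{\left(1 \right)} \right)} \right)} = 37080 - \frac{523}{3} = \frac{110717}{3}$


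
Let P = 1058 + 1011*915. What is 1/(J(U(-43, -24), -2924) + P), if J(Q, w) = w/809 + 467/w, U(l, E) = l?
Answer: 2365516/2190749846889 ≈ 1.0798e-6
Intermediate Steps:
J(Q, w) = 467/w + w/809 (J(Q, w) = w*(1/809) + 467/w = w/809 + 467/w = 467/w + w/809)
P = 926123 (P = 1058 + 925065 = 926123)
1/(J(U(-43, -24), -2924) + P) = 1/((467/(-2924) + (1/809)*(-2924)) + 926123) = 1/((467*(-1/2924) - 2924/809) + 926123) = 1/((-467/2924 - 2924/809) + 926123) = 1/(-8927579/2365516 + 926123) = 1/(2190749846889/2365516) = 2365516/2190749846889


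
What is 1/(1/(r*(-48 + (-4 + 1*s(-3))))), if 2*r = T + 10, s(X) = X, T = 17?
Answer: -1485/2 ≈ -742.50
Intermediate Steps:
r = 27/2 (r = (17 + 10)/2 = (1/2)*27 = 27/2 ≈ 13.500)
1/(1/(r*(-48 + (-4 + 1*s(-3))))) = 1/(1/(27*(-48 + (-4 + 1*(-3)))/2)) = 1/(1/(27*(-48 + (-4 - 3))/2)) = 1/(1/(27*(-48 - 7)/2)) = 1/(1/((27/2)*(-55))) = 1/(1/(-1485/2)) = 1/(-2/1485) = -1485/2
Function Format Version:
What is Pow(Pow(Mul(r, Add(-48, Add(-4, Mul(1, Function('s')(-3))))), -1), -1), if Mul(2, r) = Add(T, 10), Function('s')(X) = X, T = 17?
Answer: Rational(-1485, 2) ≈ -742.50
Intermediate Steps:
r = Rational(27, 2) (r = Mul(Rational(1, 2), Add(17, 10)) = Mul(Rational(1, 2), 27) = Rational(27, 2) ≈ 13.500)
Pow(Pow(Mul(r, Add(-48, Add(-4, Mul(1, Function('s')(-3))))), -1), -1) = Pow(Pow(Mul(Rational(27, 2), Add(-48, Add(-4, Mul(1, -3)))), -1), -1) = Pow(Pow(Mul(Rational(27, 2), Add(-48, Add(-4, -3))), -1), -1) = Pow(Pow(Mul(Rational(27, 2), Add(-48, -7)), -1), -1) = Pow(Pow(Mul(Rational(27, 2), -55), -1), -1) = Pow(Pow(Rational(-1485, 2), -1), -1) = Pow(Rational(-2, 1485), -1) = Rational(-1485, 2)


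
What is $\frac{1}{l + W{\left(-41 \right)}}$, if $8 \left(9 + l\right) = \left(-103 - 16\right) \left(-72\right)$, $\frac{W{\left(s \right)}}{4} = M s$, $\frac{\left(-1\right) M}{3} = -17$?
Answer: $- \frac{1}{7302} \approx -0.00013695$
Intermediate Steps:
$M = 51$ ($M = \left(-3\right) \left(-17\right) = 51$)
$W{\left(s \right)} = 204 s$ ($W{\left(s \right)} = 4 \cdot 51 s = 204 s$)
$l = 1062$ ($l = -9 + \frac{\left(-103 - 16\right) \left(-72\right)}{8} = -9 + \frac{\left(-119\right) \left(-72\right)}{8} = -9 + \frac{1}{8} \cdot 8568 = -9 + 1071 = 1062$)
$\frac{1}{l + W{\left(-41 \right)}} = \frac{1}{1062 + 204 \left(-41\right)} = \frac{1}{1062 - 8364} = \frac{1}{-7302} = - \frac{1}{7302}$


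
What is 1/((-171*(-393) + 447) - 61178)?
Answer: 1/6472 ≈ 0.00015451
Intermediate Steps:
1/((-171*(-393) + 447) - 61178) = 1/((67203 + 447) - 61178) = 1/(67650 - 61178) = 1/6472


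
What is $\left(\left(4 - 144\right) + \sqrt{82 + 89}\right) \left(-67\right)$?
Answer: $9380 - 201 \sqrt{19} \approx 8503.9$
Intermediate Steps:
$\left(\left(4 - 144\right) + \sqrt{82 + 89}\right) \left(-67\right) = \left(\left(4 - 144\right) + \sqrt{171}\right) \left(-67\right) = \left(\left(4 - 144\right) + 3 \sqrt{19}\right) \left(-67\right) = \left(-140 + 3 \sqrt{19}\right) \left(-67\right) = 9380 - 201 \sqrt{19}$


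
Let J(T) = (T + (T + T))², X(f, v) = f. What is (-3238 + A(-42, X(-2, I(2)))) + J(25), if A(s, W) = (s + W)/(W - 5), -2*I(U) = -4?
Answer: 16753/7 ≈ 2393.3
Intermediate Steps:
I(U) = 2 (I(U) = -½*(-4) = 2)
J(T) = 9*T² (J(T) = (T + 2*T)² = (3*T)² = 9*T²)
A(s, W) = (W + s)/(-5 + W)
(-3238 + A(-42, X(-2, I(2)))) + J(25) = (-3238 + (-2 - 42)/(-5 - 2)) + 9*25² = (-3238 - 44/(-7)) + 9*625 = (-3238 - ⅐*(-44)) + 5625 = (-3238 + 44/7) + 5625 = -22622/7 + 5625 = 16753/7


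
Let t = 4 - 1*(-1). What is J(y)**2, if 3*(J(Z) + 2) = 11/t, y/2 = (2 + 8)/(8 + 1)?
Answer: 361/225 ≈ 1.6044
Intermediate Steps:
t = 5 (t = 4 + 1 = 5)
y = 20/9 (y = 2*((2 + 8)/(8 + 1)) = 2*(10/9) = 20/9 ≈ 2.2222)
J(Z) = -19/15 (J(Z) = -2 + (11/5)/3 = -2 + (11*(1/5))/3 = -2 + (1/3)*(11/5) = -2 + 11/15 = -19/15)
J(y)**2 = (-19/15)**2 = 361/225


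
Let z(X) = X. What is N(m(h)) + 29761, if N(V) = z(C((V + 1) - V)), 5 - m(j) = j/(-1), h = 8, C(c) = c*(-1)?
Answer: 29760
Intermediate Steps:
C(c) = -c
m(j) = 5 + j (m(j) = 5 - j/(-1) = 5 - j*(-1) = 5 - (-1)*j = 5 + j)
N(V) = -1 (N(V) = -((V + 1) - V) = -((1 + V) - V) = -1*1 = -1)
N(m(h)) + 29761 = -1 + 29761 = 29760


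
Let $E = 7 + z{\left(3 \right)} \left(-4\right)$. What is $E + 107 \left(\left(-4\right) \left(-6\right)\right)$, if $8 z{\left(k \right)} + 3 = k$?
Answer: $2575$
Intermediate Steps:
$z{\left(k \right)} = - \frac{3}{8} + \frac{k}{8}$
$E = 7$ ($E = 7 + \left(- \frac{3}{8} + \frac{1}{8} \cdot 3\right) \left(-4\right) = 7 + \left(- \frac{3}{8} + \frac{3}{8}\right) \left(-4\right) = 7 + 0 \left(-4\right) = 7 + 0 = 7$)
$E + 107 \left(\left(-4\right) \left(-6\right)\right) = 7 + 107 \left(\left(-4\right) \left(-6\right)\right) = 7 + 107 \cdot 24 = 7 + 2568 = 2575$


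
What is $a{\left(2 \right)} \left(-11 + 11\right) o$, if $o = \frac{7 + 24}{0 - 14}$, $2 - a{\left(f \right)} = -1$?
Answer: $0$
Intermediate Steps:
$a{\left(f \right)} = 3$ ($a{\left(f \right)} = 2 - -1 = 2 + 1 = 3$)
$o = - \frac{31}{14}$ ($o = \frac{31}{-14} = 31 \left(- \frac{1}{14}\right) = - \frac{31}{14} \approx -2.2143$)
$a{\left(2 \right)} \left(-11 + 11\right) o = 3 \left(-11 + 11\right) \left(- \frac{31}{14}\right) = 3 \cdot 0 \left(- \frac{31}{14}\right) = 0 \left(- \frac{31}{14}\right) = 0$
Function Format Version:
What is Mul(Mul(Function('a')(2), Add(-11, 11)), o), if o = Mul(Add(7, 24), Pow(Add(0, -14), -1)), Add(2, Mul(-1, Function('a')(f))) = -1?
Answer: 0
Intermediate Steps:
Function('a')(f) = 3 (Function('a')(f) = Add(2, Mul(-1, -1)) = Add(2, 1) = 3)
o = Rational(-31, 14) (o = Mul(31, Pow(-14, -1)) = Mul(31, Rational(-1, 14)) = Rational(-31, 14) ≈ -2.2143)
Mul(Mul(Function('a')(2), Add(-11, 11)), o) = Mul(Mul(3, Add(-11, 11)), Rational(-31, 14)) = Mul(Mul(3, 0), Rational(-31, 14)) = Mul(0, Rational(-31, 14)) = 0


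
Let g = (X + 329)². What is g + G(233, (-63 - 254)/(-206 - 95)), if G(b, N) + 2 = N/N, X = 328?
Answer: 431648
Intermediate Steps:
G(b, N) = -1 (G(b, N) = -2 + N/N = -2 + 1 = -1)
g = 431649 (g = (328 + 329)² = 657² = 431649)
g + G(233, (-63 - 254)/(-206 - 95)) = 431649 - 1 = 431648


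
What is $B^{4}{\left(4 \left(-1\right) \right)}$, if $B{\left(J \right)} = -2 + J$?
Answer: $1296$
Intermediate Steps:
$B^{4}{\left(4 \left(-1\right) \right)} = \left(-2 + 4 \left(-1\right)\right)^{4} = \left(-2 - 4\right)^{4} = \left(-6\right)^{4} = 1296$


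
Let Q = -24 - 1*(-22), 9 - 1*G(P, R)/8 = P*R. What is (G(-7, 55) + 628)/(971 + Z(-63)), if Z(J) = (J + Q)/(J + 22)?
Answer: 12915/3323 ≈ 3.8865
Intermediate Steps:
G(P, R) = 72 - 8*P*R
Q = -2 (Q = -24 + 22 = -2)
Z(J) = (-2 + J)/(22 + J) (Z(J) = (J - 2)/(J + 22) = (-2 + J)/(22 + J))
(G(-7, 55) + 628)/(971 + Z(-63)) = ((72 - 8*(-7)*55) + 628)/(971 + (-2 - 63)/(22 - 63)) = ((72 + 3080) + 628)/(971 - 65/(-41)) = (3152 + 628)/(971 - 1/41*(-65)) = 3780/(971 + 65/41) = 3780/(39876/41) = 3780*(41/39876) = 12915/3323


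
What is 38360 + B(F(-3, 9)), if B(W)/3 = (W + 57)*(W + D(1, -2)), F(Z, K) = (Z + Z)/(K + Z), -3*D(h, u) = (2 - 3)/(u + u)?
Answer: 38178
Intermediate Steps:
D(h, u) = 1/(6*u) (D(h, u) = -(2 - 3)/(3*(u + u)) = -(-1)/(3*(2*u)) = -(-1)*1/(2*u)/3 = -(-1)/(6*u) = 1/(6*u))
F(Z, K) = 2*Z/(K + Z) (F(Z, K) = (2*Z)/(K + Z) = 2*Z/(K + Z))
B(W) = 3*(57 + W)*(-1/12 + W) (B(W) = 3*((W + 57)*(W + (1/6)/(-2))) = 3*((57 + W)*(W + (1/6)*(-1/2))) = 3*((57 + W)*(W - 1/12)) = 3*((57 + W)*(-1/12 + W)) = 3*(57 + W)*(-1/12 + W))
38360 + B(F(-3, 9)) = 38360 + (-57/4 + 3*(2*(-3)/(9 - 3))**2 + 683*(2*(-3)/(9 - 3))/4) = 38360 + (-57/4 + 3*(2*(-3)/6)**2 + 683*(2*(-3)/6)/4) = 38360 + (-57/4 + 3*(2*(-3)*(1/6))**2 + 683*(2*(-3)*(1/6))/4) = 38360 + (-57/4 + 3*(-1)**2 + (683/4)*(-1)) = 38360 + (-57/4 + 3*1 - 683/4) = 38360 + (-57/4 + 3 - 683/4) = 38360 - 182 = 38178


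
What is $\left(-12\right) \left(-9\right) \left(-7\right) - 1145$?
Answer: $-1901$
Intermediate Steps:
$\left(-12\right) \left(-9\right) \left(-7\right) - 1145 = 108 \left(-7\right) - 1145 = -756 - 1145 = -1901$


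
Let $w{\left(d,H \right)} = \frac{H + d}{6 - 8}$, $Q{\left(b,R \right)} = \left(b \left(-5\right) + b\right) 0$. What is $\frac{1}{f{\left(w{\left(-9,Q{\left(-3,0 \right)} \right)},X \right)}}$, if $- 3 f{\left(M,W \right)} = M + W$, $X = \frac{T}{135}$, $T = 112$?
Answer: $- \frac{810}{1439} \approx -0.56289$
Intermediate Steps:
$Q{\left(b,R \right)} = 0$ ($Q{\left(b,R \right)} = \left(- 5 b + b\right) 0 = - 4 b 0 = 0$)
$w{\left(d,H \right)} = - \frac{H}{2} - \frac{d}{2}$ ($w{\left(d,H \right)} = \frac{H + d}{-2} = \left(H + d\right) \left(- \frac{1}{2}\right) = - \frac{H}{2} - \frac{d}{2}$)
$X = \frac{112}{135} \approx 0.82963$
$f{\left(M,W \right)} = - \frac{M}{3} - \frac{W}{3}$ ($f{\left(M,W \right)} = - \frac{M + W}{3} = - \frac{M}{3} - \frac{W}{3}$)
$\frac{1}{f{\left(w{\left(-9,Q{\left(-3,0 \right)} \right)},X \right)}} = \frac{1}{- \frac{\left(- \frac{1}{2}\right) 0 - - \frac{9}{2}}{3} - \frac{112}{405}} = \frac{1}{- \frac{0 + \frac{9}{2}}{3} - \frac{112}{405}} = \frac{1}{\left(- \frac{1}{3}\right) \frac{9}{2} - \frac{112}{405}} = \frac{1}{- \frac{3}{2} - \frac{112}{405}} = \frac{1}{- \frac{1439}{810}} = - \frac{810}{1439}$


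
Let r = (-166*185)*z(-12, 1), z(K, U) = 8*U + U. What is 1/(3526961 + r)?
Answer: 1/3250571 ≈ 3.0764e-7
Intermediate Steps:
z(K, U) = 9*U
r = -276390 (r = (-166*185)*(9*1) = -30710*9 = -276390)
1/(3526961 + r) = 1/(3526961 - 276390) = 1/3250571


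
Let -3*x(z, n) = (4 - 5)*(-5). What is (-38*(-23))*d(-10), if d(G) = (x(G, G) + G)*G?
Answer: 305900/3 ≈ 1.0197e+5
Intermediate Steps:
x(z, n) = -5/3 (x(z, n) = -(4 - 5)*(-5)/3 = -(-1)*(-5)/3 = -⅓*5 = -5/3)
d(G) = G*(-5/3 + G) (d(G) = (-5/3 + G)*G = G*(-5/3 + G))
(-38*(-23))*d(-10) = (-38*(-23))*((⅓)*(-10)*(-5 + 3*(-10))) = 874*((⅓)*(-10)*(-5 - 30)) = 874*((⅓)*(-10)*(-35)) = 874*(350/3) = 305900/3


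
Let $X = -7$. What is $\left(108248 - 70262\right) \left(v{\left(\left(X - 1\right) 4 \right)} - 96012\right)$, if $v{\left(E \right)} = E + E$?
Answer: $-3649542936$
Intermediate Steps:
$v{\left(E \right)} = 2 E$
$\left(108248 - 70262\right) \left(v{\left(\left(X - 1\right) 4 \right)} - 96012\right) = \left(108248 - 70262\right) \left(2 \left(-7 - 1\right) 4 - 96012\right) = 37986 \left(2 \left(\left(-8\right) 4\right) - 96012\right) = 37986 \left(2 \left(-32\right) - 96012\right) = 37986 \left(-64 - 96012\right) = 37986 \left(-96076\right) = -3649542936$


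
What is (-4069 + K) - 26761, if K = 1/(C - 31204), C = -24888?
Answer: -1729316361/56092 ≈ -30830.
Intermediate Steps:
K = -1/56092 (K = 1/(-24888 - 31204) = 1/(-56092) = -1/56092 ≈ -1.7828e-5)
(-4069 + K) - 26761 = (-4069 - 1/56092) - 26761 = -228238349/56092 - 26761 = -1729316361/56092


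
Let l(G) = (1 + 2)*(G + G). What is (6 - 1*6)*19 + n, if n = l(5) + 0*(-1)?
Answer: 30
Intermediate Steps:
l(G) = 6*G (l(G) = 3*(2*G) = 6*G)
n = 30 (n = 6*5 + 0*(-1) = 30 + 0 = 30)
(6 - 1*6)*19 + n = (6 - 1*6)*19 + 30 = (6 - 6)*19 + 30 = 0*19 + 30 = 0 + 30 = 30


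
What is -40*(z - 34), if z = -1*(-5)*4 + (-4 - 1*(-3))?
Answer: 600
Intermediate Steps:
z = 19 (z = 5*4 + (-4 + 3) = 20 - 1 = 19)
-40*(z - 34) = -40*(19 - 34) = -40*(-15) = 600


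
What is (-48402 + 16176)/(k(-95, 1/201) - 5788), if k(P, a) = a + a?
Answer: 3238713/581693 ≈ 5.5677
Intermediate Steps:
k(P, a) = 2*a
(-48402 + 16176)/(k(-95, 1/201) - 5788) = (-48402 + 16176)/(2/201 - 5788) = -32226/(2*(1/201) - 5788) = -32226/(2/201 - 5788) = -32226/(-1163386/201) = -32226*(-201/1163386) = 3238713/581693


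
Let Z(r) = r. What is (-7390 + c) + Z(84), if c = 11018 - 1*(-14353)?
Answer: 18065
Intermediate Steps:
c = 25371 (c = 11018 + 14353 = 25371)
(-7390 + c) + Z(84) = (-7390 + 25371) + 84 = 17981 + 84 = 18065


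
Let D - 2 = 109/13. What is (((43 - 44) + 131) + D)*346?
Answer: 631450/13 ≈ 48573.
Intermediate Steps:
D = 135/13 (D = 2 + 109/13 = 135/13 ≈ 10.385)
(((43 - 44) + 131) + D)*346 = (((43 - 44) + 131) + 135/13)*346 = ((-1 + 131) + 135/13)*346 = (130 + 135/13)*346 = (1825/13)*346 = 631450/13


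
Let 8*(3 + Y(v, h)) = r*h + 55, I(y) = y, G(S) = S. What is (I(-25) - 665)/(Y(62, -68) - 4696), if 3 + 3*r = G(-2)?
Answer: 16560/112271 ≈ 0.14750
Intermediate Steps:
r = -5/3 (r = -1 + (⅓)*(-2) = -1 - ⅔ = -5/3 ≈ -1.6667)
Y(v, h) = 31/8 - 5*h/24 (Y(v, h) = -3 + (-5*h/3 + 55)/8 = -3 + (55 - 5*h/3)/8 = -3 + (55/8 - 5*h/24) = 31/8 - 5*h/24)
(I(-25) - 665)/(Y(62, -68) - 4696) = (-25 - 665)/((31/8 - 5/24*(-68)) - 4696) = -690/((31/8 + 85/6) - 4696) = -690/(433/24 - 4696) = -690/(-112271/24) = -690*(-24/112271) = 16560/112271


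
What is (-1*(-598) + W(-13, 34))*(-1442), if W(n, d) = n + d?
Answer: -892598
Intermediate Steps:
W(n, d) = d + n
(-1*(-598) + W(-13, 34))*(-1442) = (-1*(-598) + (34 - 13))*(-1442) = (598 + 21)*(-1442) = 619*(-1442) = -892598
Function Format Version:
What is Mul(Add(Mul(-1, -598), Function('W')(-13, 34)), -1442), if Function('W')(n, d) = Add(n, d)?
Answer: -892598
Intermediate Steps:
Function('W')(n, d) = Add(d, n)
Mul(Add(Mul(-1, -598), Function('W')(-13, 34)), -1442) = Mul(Add(Mul(-1, -598), Add(34, -13)), -1442) = Mul(Add(598, 21), -1442) = Mul(619, -1442) = -892598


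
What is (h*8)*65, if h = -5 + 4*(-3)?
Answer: -8840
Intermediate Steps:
h = -17 (h = -5 - 12 = -17)
(h*8)*65 = -17*8*65 = -136*65 = -8840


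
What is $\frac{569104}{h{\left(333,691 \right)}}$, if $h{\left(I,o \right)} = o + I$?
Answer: $\frac{35569}{64} \approx 555.77$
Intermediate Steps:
$h{\left(I,o \right)} = I + o$
$\frac{569104}{h{\left(333,691 \right)}} = \frac{569104}{333 + 691} = \frac{569104}{1024} = 569104 \cdot \frac{1}{1024} = \frac{35569}{64}$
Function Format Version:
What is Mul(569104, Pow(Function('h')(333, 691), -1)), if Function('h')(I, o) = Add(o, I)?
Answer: Rational(35569, 64) ≈ 555.77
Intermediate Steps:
Function('h')(I, o) = Add(I, o)
Mul(569104, Pow(Function('h')(333, 691), -1)) = Mul(569104, Pow(Add(333, 691), -1)) = Mul(569104, Pow(1024, -1)) = Mul(569104, Rational(1, 1024)) = Rational(35569, 64)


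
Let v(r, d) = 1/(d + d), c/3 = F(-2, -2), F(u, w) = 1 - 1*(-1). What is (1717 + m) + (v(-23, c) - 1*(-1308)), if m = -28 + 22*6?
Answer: 37549/12 ≈ 3129.1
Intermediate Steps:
F(u, w) = 2 (F(u, w) = 1 + 1 = 2)
c = 6 (c = 3*2 = 6)
v(r, d) = 1/(2*d)
m = 104 (m = -28 + 132 = 104)
(1717 + m) + (v(-23, c) - 1*(-1308)) = (1717 + 104) + ((½)/6 - 1*(-1308)) = 1821 + ((½)*(⅙) + 1308) = 1821 + (1/12 + 1308) = 1821 + 15697/12 = 37549/12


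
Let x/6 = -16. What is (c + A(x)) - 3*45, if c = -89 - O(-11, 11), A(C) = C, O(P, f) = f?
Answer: -331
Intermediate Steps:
x = -96 (x = 6*(-16) = -96)
c = -100 (c = -89 - 1*11 = -89 - 11 = -100)
(c + A(x)) - 3*45 = (-100 - 96) - 3*45 = -196 - 135 = -331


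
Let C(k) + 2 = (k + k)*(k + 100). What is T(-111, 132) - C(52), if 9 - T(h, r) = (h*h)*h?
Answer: 1351834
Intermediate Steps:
T(h, r) = 9 - h³ (T(h, r) = 9 - h*h*h = 9 - h²*h = 9 - h³)
C(k) = -2 + 2*k*(100 + k) (C(k) = -2 + (k + k)*(k + 100) = -2 + (2*k)*(100 + k) = -2 + 2*k*(100 + k))
T(-111, 132) - C(52) = (9 - 1*(-111)³) - (-2 + 2*52² + 200*52) = (9 - 1*(-1367631)) - (-2 + 2*2704 + 10400) = (9 + 1367631) - (-2 + 5408 + 10400) = 1367640 - 1*15806 = 1367640 - 15806 = 1351834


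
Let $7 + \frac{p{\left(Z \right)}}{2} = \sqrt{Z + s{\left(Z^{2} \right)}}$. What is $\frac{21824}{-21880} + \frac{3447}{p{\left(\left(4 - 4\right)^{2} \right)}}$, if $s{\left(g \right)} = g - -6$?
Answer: $- \frac{66227423}{235210} - \frac{3447 \sqrt{6}}{86} \approx -379.75$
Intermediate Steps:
$s{\left(g \right)} = 6 + g$ ($s{\left(g \right)} = g + 6 = 6 + g$)
$p{\left(Z \right)} = -14 + 2 \sqrt{6 + Z + Z^{2}}$ ($p{\left(Z \right)} = -14 + 2 \sqrt{Z + \left(6 + Z^{2}\right)} = -14 + 2 \sqrt{6 + Z + Z^{2}}$)
$\frac{21824}{-21880} + \frac{3447}{p{\left(\left(4 - 4\right)^{2} \right)}} = \frac{21824}{-21880} + \frac{3447}{-14 + 2 \sqrt{6 + \left(4 - 4\right)^{2} + \left(\left(4 - 4\right)^{2}\right)^{2}}} = 21824 \left(- \frac{1}{21880}\right) + \frac{3447}{-14 + 2 \sqrt{6 + \left(4 - 4\right)^{2} + \left(\left(4 - 4\right)^{2}\right)^{2}}} = - \frac{2728}{2735} + \frac{3447}{-14 + 2 \sqrt{6 + 0^{2} + \left(0^{2}\right)^{2}}} = - \frac{2728}{2735} + \frac{3447}{-14 + 2 \sqrt{6 + 0 + 0^{2}}} = - \frac{2728}{2735} + \frac{3447}{-14 + 2 \sqrt{6 + 0 + 0}} = - \frac{2728}{2735} + \frac{3447}{-14 + 2 \sqrt{6}}$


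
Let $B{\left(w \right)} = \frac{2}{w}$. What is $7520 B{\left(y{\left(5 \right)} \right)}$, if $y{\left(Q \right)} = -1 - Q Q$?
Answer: $- \frac{7520}{13} \approx -578.46$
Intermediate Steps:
$y{\left(Q \right)} = -1 - Q^{2}$
$7520 B{\left(y{\left(5 \right)} \right)} = 7520 \frac{2}{-1 - 5^{2}} = 7520 \frac{2}{-1 - 25} = 7520 \frac{2}{-26} = 7520 \cdot 2 \left(- \frac{1}{26}\right) = 7520 \left(- \frac{1}{13}\right) = - \frac{7520}{13}$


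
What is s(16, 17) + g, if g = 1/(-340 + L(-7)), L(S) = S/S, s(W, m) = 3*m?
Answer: 17288/339 ≈ 50.997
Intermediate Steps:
L(S) = 1
g = -1/339 (g = 1/(-340 + 1) = 1/(-339) = -1/339 ≈ -0.0029499)
s(16, 17) + g = 3*17 - 1/339 = 51 - 1/339 = 17288/339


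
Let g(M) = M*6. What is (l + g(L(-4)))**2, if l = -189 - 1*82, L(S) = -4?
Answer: 87025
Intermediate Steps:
l = -271 (l = -189 - 82 = -271)
g(M) = 6*M
(l + g(L(-4)))**2 = (-271 + 6*(-4))**2 = (-271 - 24)**2 = (-295)**2 = 87025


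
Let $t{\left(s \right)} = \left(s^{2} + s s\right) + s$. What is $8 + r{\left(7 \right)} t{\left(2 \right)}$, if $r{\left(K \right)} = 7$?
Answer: $78$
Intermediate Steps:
$t{\left(s \right)} = s + 2 s^{2}$ ($t{\left(s \right)} = \left(s^{2} + s^{2}\right) + s = 2 s^{2} + s = s + 2 s^{2}$)
$8 + r{\left(7 \right)} t{\left(2 \right)} = 8 + 7 \cdot 2 \left(1 + 2 \cdot 2\right) = 8 + 7 \cdot 2 \left(1 + 4\right) = 8 + 7 \cdot 2 \cdot 5 = 8 + 7 \cdot 10 = 8 + 70 = 78$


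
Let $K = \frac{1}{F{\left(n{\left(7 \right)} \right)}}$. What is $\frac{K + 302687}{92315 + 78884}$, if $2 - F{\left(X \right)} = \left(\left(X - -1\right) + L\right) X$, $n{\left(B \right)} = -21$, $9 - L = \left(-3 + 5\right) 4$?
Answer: $\frac{120166738}{67966003} \approx 1.768$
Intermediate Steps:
$L = 1$ ($L = 9 - \left(-3 + 5\right) 4 = 9 - 2 \cdot 4 = 9 - 8 = 1$)
$F{\left(X \right)} = 2 - X \left(2 + X\right)$ ($F{\left(X \right)} = 2 - \left(\left(X - -1\right) + 1\right) X = 2 - \left(\left(X + 1\right) + 1\right) X = 2 - \left(\left(1 + X\right) + 1\right) X = 2 - \left(2 + X\right) X = 2 - X \left(2 + X\right)$)
$K = - \frac{1}{397}$ ($K = \frac{1}{2 - \left(-21\right)^{2} - -42} = \frac{1}{2 - 441 + 42} = \frac{1}{-397} = - \frac{1}{397} \approx -0.0025189$)
$\frac{K + 302687}{92315 + 78884} = \frac{- \frac{1}{397} + 302687}{92315 + 78884} = \frac{120166738}{397 \cdot 171199} = \frac{120166738}{397} \cdot \frac{1}{171199} = \frac{120166738}{67966003}$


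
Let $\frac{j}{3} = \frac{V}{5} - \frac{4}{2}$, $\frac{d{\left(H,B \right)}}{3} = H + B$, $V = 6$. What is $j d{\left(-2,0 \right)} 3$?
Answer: $\frac{216}{5} \approx 43.2$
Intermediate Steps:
$d{\left(H,B \right)} = 3 B + 3 H$ ($d{\left(H,B \right)} = 3 \left(H + B\right) = 3 \left(B + H\right) = 3 B + 3 H$)
$j = - \frac{12}{5}$ ($j = 3 \left(\frac{6}{5} - \frac{4}{2}\right) = 3 \left(6 \cdot \frac{1}{5} - 2\right) = 3 \left(\frac{6}{5} - 2\right) = 3 \left(- \frac{4}{5}\right) = - \frac{12}{5} \approx -2.4$)
$j d{\left(-2,0 \right)} 3 = - \frac{12 \left(3 \cdot 0 + 3 \left(-2\right)\right)}{5} \cdot 3 = - \frac{12 \left(0 - 6\right)}{5} \cdot 3 = \left(- \frac{12}{5}\right) \left(-6\right) 3 = \frac{72}{5} \cdot 3 = \frac{216}{5}$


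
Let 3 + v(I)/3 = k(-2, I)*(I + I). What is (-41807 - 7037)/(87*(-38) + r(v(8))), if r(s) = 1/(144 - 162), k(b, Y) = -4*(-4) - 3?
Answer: 879192/59509 ≈ 14.774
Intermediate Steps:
k(b, Y) = 13 (k(b, Y) = 16 - 3 = 13)
v(I) = -9 + 78*I (v(I) = -9 + 3*(13*(I + I)) = -9 + 3*(13*(2*I)) = -9 + 3*(26*I) = -9 + 78*I)
r(s) = -1/18 (r(s) = 1/(-18) = -1/18)
(-41807 - 7037)/(87*(-38) + r(v(8))) = (-41807 - 7037)/(87*(-38) - 1/18) = -48844/(-3306 - 1/18) = -48844/(-59509/18) = -48844*(-18/59509) = 879192/59509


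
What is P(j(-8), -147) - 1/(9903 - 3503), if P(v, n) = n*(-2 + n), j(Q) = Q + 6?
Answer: 140179199/6400 ≈ 21903.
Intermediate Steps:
j(Q) = 6 + Q
P(j(-8), -147) - 1/(9903 - 3503) = -147*(-2 - 147) - 1/(9903 - 3503) = -147*(-149) - 1/6400 = 21903 - 1*1/6400 = 21903 - 1/6400 = 140179199/6400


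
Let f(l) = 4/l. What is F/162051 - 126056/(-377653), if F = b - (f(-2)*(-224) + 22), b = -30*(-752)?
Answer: 28769855626/61199046303 ≈ 0.47010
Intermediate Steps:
b = 22560
F = 22090 (F = 22560 - ((4/(-2))*(-224) + 22) = 22560 - ((4*(-1/2))*(-224) + 22) = 22560 - (-2*(-224) + 22) = 22560 - (448 + 22) = 22560 - 1*470 = 22560 - 470 = 22090)
F/162051 - 126056/(-377653) = 22090/162051 - 126056/(-377653) = 22090*(1/162051) - 126056*(-1/377653) = 22090/162051 + 126056/377653 = 28769855626/61199046303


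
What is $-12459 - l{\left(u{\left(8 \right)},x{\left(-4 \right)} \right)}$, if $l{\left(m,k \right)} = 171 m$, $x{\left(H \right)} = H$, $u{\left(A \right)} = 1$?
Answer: $-12630$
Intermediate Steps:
$-12459 - l{\left(u{\left(8 \right)},x{\left(-4 \right)} \right)} = -12459 - 171 \cdot 1 = -12459 - 171 = -12630$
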